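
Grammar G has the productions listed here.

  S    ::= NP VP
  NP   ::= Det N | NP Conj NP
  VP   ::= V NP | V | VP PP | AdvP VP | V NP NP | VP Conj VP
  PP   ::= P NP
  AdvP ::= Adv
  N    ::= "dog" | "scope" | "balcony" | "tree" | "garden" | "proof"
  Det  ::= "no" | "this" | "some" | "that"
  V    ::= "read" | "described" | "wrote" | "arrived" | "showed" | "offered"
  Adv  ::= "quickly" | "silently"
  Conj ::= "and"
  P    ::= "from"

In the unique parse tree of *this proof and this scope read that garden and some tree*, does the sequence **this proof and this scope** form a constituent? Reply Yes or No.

Yes

[S [NP [NP [Det this] [N proof]] [Conj and] [NP [Det this] [N scope]]] [VP [V read] [NP [NP [Det that] [N garden]] [Conj and] [NP [Det some] [N tree]]]]]
The words 'this proof and this scope' are exhaustively dominated by a single NP node (built by NP → NP Conj NP), so they form a constituent.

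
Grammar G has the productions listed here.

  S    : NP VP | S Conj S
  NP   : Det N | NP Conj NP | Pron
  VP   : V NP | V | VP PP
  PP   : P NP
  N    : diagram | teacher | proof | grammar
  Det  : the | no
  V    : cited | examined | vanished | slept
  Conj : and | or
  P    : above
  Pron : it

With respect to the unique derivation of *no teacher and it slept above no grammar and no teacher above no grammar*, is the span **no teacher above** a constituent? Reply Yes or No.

No

[S [NP [NP [Det no] [N teacher]] [Conj and] [NP [Pron it]]] [VP [VP [VP [V slept]] [PP [P above] [NP [NP [Det no] [N grammar]] [Conj and] [NP [Det no] [N teacher]]]]] [PP [P above] [NP [Det no] [N grammar]]]]]
The smallest constituent containing 'no teacher above' is the VP spanning 'slept above no grammar and no teacher above no grammar'; no single node in the tree dominates exactly the given words.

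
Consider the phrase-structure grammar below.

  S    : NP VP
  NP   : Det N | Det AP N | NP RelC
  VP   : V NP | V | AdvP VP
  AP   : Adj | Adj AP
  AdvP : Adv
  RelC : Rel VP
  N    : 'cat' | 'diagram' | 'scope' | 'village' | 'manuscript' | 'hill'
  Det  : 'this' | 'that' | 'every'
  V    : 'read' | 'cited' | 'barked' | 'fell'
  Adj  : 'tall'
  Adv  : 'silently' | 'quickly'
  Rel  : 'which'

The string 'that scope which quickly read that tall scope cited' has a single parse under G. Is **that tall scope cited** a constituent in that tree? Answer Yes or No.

No

[S [NP [NP [Det that] [N scope]] [RelC [Rel which] [VP [AdvP [Adv quickly]] [VP [V read] [NP [Det that] [AP [Adj tall]] [N scope]]]]]] [VP [V cited]]]
The smallest constituent containing 'that tall scope cited' is the S spanning 'that scope which quickly read that tall scope cited'; no single node in the tree dominates exactly the given words.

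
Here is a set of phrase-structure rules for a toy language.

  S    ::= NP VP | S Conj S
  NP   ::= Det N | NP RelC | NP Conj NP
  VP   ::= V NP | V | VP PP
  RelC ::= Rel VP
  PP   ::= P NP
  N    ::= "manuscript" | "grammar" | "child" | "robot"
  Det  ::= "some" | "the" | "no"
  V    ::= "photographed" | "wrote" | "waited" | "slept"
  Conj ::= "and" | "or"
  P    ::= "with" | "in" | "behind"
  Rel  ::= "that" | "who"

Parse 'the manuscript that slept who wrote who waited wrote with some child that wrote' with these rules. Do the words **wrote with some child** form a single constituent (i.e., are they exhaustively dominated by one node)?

[S [NP [NP [NP [NP [Det the] [N manuscript]] [RelC [Rel that] [VP [V slept]]]] [RelC [Rel who] [VP [V wrote]]]] [RelC [Rel who] [VP [V waited]]]] [VP [VP [V wrote]] [PP [P with] [NP [NP [Det some] [N child]] [RelC [Rel that] [VP [V wrote]]]]]]]
The smallest constituent containing 'wrote with some child' is the VP spanning 'wrote with some child that wrote'; no single node in the tree dominates exactly the given words.

No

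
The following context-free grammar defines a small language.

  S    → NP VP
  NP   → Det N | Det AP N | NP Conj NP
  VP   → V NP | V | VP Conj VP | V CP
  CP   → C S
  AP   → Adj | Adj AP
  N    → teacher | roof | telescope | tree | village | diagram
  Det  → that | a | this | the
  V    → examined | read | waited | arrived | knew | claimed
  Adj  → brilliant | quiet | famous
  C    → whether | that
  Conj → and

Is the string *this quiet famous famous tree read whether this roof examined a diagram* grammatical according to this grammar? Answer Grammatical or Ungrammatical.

[S [NP [Det this] [AP [Adj quiet] [AP [Adj famous] [AP [Adj famous]]]] [N tree]] [VP [V read] [CP [C whether] [S [NP [Det this] [N roof]] [VP [V examined] [NP [Det a] [N diagram]]]]]]]
Each bracket corresponds to one application of a listed rule, so the string is derivable from S.

Grammatical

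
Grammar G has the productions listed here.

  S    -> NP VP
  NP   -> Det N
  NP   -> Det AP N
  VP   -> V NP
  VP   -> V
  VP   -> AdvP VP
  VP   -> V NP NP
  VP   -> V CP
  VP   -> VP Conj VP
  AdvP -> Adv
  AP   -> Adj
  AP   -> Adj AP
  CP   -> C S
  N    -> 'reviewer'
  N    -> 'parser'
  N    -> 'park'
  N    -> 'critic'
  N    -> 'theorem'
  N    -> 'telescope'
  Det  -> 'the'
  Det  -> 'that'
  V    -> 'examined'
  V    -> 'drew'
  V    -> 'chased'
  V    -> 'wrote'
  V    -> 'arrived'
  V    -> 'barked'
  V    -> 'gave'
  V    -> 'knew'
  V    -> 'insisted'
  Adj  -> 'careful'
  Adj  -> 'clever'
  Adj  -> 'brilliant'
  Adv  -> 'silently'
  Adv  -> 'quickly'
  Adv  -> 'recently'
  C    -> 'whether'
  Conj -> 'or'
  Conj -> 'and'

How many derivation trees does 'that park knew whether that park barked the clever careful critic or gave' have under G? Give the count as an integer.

The two bracketings:
[S [NP [Det that] [N park]] [VP [V knew] [CP [C whether] [S [NP [Det that] [N park]] [VP [VP [V barked] [NP [Det the] [AP [Adj clever] [AP [Adj careful]]] [N critic]]] [Conj or] [VP [V gave]]]]]]]
[S [NP [Det that] [N park]] [VP [VP [V knew] [CP [C whether] [S [NP [Det that] [N park]] [VP [V barked] [NP [Det the] [AP [Adj clever] [AP [Adj careful]]] [N critic]]]]]] [Conj or] [VP [V gave]]]]
The trees differ in how a recursive rule is bracketed over the same span.

2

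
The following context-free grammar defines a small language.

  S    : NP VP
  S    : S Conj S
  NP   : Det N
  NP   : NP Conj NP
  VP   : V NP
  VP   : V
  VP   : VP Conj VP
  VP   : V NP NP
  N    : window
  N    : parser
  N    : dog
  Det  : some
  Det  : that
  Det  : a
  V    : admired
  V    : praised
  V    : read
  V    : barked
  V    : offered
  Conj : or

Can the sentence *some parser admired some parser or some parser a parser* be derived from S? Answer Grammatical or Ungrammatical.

[S [NP [Det some] [N parser]] [VP [V admired] [NP [NP [Det some] [N parser]] [Conj or] [NP [Det some] [N parser]]] [NP [Det a] [N parser]]]]
Every word is introduced by a lexical rule and the phrasal rules combine the resulting categories into a single S.

Grammatical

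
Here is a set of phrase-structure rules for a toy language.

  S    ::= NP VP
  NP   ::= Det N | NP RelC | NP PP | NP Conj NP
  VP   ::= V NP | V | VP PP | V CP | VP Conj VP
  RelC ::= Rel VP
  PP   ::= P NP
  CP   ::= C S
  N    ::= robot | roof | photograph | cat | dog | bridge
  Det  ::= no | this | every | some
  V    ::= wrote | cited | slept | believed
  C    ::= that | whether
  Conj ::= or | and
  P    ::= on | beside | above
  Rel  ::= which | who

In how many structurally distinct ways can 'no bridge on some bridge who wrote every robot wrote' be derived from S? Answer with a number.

2

The two bracketings:
[S [NP [NP [NP [Det no] [N bridge]] [PP [P on] [NP [Det some] [N bridge]]]] [RelC [Rel who] [VP [V wrote] [NP [Det every] [N robot]]]]] [VP [V wrote]]]
[S [NP [NP [Det no] [N bridge]] [PP [P on] [NP [NP [Det some] [N bridge]] [RelC [Rel who] [VP [V wrote] [NP [Det every] [N robot]]]]]]] [VP [V wrote]]]
The trees differ in how a recursive rule is bracketed over the same span.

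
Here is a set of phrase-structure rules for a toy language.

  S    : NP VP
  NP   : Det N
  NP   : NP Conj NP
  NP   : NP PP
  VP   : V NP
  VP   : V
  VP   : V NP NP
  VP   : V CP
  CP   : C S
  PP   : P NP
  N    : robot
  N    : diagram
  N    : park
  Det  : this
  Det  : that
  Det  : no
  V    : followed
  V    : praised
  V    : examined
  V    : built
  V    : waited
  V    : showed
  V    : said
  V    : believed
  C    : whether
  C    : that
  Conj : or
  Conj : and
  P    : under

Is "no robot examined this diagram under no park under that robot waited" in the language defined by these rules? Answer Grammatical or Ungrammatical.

For S → NP VP, the only prefix that parses as NP is 'no robot', but the remainder 'examined this diagram under no park under that robot waited' is not a VP under these rules.

Ungrammatical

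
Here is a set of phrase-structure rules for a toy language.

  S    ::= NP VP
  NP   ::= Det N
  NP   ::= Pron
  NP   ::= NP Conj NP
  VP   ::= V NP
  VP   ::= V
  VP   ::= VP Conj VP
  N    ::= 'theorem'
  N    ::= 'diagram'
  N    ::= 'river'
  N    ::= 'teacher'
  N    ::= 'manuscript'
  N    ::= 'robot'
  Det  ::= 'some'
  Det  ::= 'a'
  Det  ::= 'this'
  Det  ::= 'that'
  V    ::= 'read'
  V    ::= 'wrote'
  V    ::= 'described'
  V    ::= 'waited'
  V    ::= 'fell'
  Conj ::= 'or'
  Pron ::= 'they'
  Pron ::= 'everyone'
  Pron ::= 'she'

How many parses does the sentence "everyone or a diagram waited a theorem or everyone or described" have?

[S [NP [NP [Pron everyone]] [Conj or] [NP [Det a] [N diagram]]] [VP [VP [V waited] [NP [NP [Det a] [N theorem]] [Conj or] [NP [Pron everyone]]]] [Conj or] [VP [V described]]]]
No rule offers an alternative attachment or grouping for any span, so this is the only derivation.

1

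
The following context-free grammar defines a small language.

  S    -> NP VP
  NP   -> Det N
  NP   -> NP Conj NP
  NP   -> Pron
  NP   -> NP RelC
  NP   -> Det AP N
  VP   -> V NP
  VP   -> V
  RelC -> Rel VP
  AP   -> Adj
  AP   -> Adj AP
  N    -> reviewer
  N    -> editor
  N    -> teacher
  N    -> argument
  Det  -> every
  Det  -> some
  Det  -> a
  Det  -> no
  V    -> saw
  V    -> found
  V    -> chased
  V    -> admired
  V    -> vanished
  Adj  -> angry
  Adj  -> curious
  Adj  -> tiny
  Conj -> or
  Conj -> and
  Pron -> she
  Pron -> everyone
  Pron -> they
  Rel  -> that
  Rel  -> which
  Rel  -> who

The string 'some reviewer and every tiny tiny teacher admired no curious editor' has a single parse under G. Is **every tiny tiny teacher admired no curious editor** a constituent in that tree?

No

[S [NP [NP [Det some] [N reviewer]] [Conj and] [NP [Det every] [AP [Adj tiny] [AP [Adj tiny]]] [N teacher]]] [VP [V admired] [NP [Det no] [AP [Adj curious]] [N editor]]]]
The smallest constituent containing 'every tiny tiny teacher admired no curious editor' is the S spanning 'some reviewer and every tiny tiny teacher admired no curious editor'; no single node in the tree dominates exactly the given words.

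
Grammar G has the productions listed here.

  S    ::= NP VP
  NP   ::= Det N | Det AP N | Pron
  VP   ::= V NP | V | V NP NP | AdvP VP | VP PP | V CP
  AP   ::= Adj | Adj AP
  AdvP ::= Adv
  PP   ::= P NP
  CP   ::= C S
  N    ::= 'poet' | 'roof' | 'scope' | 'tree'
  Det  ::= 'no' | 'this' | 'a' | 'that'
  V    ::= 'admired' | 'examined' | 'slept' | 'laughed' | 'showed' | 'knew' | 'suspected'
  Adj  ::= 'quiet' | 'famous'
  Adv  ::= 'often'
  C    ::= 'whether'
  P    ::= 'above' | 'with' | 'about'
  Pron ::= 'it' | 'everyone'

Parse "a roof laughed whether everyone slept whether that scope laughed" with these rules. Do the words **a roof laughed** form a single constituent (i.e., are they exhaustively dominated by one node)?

No

[S [NP [Det a] [N roof]] [VP [V laughed] [CP [C whether] [S [NP [Pron everyone]] [VP [V slept] [CP [C whether] [S [NP [Det that] [N scope]] [VP [V laughed]]]]]]]]]
The smallest constituent containing 'a roof laughed' is the S spanning 'a roof laughed whether everyone slept whether that scope laughed'; no single node in the tree dominates exactly the given words.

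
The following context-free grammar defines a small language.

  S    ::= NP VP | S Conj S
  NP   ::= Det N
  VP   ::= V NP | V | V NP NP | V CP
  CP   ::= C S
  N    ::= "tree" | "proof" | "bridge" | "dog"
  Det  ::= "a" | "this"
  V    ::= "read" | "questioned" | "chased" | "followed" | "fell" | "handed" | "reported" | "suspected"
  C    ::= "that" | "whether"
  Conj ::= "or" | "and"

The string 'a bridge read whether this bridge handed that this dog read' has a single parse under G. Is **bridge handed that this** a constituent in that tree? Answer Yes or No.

No

[S [NP [Det a] [N bridge]] [VP [V read] [CP [C whether] [S [NP [Det this] [N bridge]] [VP [V handed] [CP [C that] [S [NP [Det this] [N dog]] [VP [V read]]]]]]]]]
The smallest constituent containing 'bridge handed that this' is the S spanning 'this bridge handed that this dog read'; no single node in the tree dominates exactly the given words.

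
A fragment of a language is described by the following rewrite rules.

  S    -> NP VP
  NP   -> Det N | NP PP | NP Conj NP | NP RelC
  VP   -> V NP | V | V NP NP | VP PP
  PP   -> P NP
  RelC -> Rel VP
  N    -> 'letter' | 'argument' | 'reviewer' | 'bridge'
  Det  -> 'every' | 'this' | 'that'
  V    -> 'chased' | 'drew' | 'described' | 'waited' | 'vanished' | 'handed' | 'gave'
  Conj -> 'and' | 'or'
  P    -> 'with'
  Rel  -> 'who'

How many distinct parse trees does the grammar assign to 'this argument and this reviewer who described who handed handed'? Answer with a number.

Two of the 3 distinct bracketings:
[S [NP [NP [Det this] [N argument]] [Conj and] [NP [NP [NP [Det this] [N reviewer]] [RelC [Rel who] [VP [V described]]]] [RelC [Rel who] [VP [V handed]]]]] [VP [V handed]]]
[S [NP [NP [NP [Det this] [N argument]] [Conj and] [NP [NP [Det this] [N reviewer]] [RelC [Rel who] [VP [V described]]]]] [RelC [Rel who] [VP [V handed]]]] [VP [V handed]]]
The trees differ in how a recursive rule is bracketed over the same span.

3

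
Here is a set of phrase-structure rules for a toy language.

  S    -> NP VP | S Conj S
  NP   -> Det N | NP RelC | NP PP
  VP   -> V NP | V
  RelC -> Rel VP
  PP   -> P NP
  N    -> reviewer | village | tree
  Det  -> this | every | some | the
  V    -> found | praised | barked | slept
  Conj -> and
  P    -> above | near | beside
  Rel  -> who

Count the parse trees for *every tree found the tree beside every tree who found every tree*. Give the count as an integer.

The two bracketings:
[S [NP [Det every] [N tree]] [VP [V found] [NP [NP [NP [Det the] [N tree]] [PP [P beside] [NP [Det every] [N tree]]]] [RelC [Rel who] [VP [V found] [NP [Det every] [N tree]]]]]]]
[S [NP [Det every] [N tree]] [VP [V found] [NP [NP [Det the] [N tree]] [PP [P beside] [NP [NP [Det every] [N tree]] [RelC [Rel who] [VP [V found] [NP [Det every] [N tree]]]]]]]]]
The trees differ in how a recursive rule is bracketed over the same span.

2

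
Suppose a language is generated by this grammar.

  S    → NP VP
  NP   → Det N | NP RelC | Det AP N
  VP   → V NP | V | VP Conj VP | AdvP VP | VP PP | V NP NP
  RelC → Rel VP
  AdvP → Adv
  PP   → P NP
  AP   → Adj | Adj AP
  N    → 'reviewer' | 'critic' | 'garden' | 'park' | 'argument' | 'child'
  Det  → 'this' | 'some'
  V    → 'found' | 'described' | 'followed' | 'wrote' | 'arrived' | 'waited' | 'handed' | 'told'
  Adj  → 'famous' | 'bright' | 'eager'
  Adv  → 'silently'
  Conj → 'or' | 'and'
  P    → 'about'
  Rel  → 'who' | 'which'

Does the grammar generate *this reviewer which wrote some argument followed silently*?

For S → NP VP, every NP-prefix leaves a non-VP remainder: after 'this reviewer' the remainder is not a VP; after 'this reviewer which wrote' the remainder is not a VP; after 'this reviewer which wrote some argument' the remainder is not a VP.

Ungrammatical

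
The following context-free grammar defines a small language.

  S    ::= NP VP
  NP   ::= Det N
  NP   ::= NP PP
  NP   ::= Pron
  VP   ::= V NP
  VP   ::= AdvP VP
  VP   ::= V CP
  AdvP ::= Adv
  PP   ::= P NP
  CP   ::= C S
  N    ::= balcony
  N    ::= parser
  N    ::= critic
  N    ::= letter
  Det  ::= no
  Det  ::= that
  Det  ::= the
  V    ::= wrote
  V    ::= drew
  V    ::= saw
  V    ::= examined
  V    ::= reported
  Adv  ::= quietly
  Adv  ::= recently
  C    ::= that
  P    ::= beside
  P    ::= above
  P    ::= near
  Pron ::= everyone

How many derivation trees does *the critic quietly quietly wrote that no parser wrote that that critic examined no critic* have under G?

[S [NP [Det the] [N critic]] [VP [AdvP [Adv quietly]] [VP [AdvP [Adv quietly]] [VP [V wrote] [CP [C that] [S [NP [Det no] [N parser]] [VP [V wrote] [CP [C that] [S [NP [Det that] [N critic]] [VP [V examined] [NP [Det no] [N critic]]]]]]]]]]]]
No rule offers an alternative attachment or grouping for any span, so this is the only derivation.

1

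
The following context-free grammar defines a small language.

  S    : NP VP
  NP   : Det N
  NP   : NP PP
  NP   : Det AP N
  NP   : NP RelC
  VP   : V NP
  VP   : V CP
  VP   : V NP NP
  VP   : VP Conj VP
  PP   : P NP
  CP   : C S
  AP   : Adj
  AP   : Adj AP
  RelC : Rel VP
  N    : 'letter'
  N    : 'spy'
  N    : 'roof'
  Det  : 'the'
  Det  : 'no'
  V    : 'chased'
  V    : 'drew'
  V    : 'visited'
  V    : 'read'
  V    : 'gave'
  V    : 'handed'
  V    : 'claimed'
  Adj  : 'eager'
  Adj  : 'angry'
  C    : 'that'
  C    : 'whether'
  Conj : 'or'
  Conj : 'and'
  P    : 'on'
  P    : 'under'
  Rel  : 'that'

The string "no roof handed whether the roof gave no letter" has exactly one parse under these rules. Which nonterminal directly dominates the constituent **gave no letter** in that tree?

S

S
  NP
    Det: no
    N: roof
  VP
    V: handed
    CP
      C: whether
      S
        NP
          Det: the
          N: roof
        VP
          V: gave
          NP
            Det: no
            N: letter
The span 'gave no letter' is the VP node built by VP → V NP.
Its mother is the S built by S → NP VP.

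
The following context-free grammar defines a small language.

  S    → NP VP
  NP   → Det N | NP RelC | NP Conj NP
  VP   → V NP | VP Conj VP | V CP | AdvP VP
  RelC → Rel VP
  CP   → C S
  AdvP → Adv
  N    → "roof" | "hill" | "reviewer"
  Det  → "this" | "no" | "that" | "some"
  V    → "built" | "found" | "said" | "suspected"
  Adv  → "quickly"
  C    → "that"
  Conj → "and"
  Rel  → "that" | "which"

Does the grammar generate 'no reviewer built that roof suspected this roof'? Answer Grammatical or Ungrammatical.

Ungrammatical

For S → NP VP, the only prefix that parses as NP is 'no reviewer', but the remainder 'built that roof suspected this roof' is not a VP under these rules.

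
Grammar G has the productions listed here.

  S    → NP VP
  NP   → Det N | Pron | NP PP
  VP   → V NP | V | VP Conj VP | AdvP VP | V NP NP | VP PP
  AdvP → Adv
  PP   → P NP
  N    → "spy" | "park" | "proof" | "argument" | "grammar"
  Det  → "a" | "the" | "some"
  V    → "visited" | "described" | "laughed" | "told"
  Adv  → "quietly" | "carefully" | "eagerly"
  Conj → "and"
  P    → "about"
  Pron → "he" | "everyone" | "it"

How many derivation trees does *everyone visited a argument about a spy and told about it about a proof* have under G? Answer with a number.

10

Two of the 10 distinct bracketings:
[S [NP [Pron everyone]] [VP [VP [V visited] [NP [NP [Det a] [N argument]] [PP [P about] [NP [Det a] [N spy]]]]] [Conj and] [VP [VP [V told]] [PP [P about] [NP [NP [Pron it]] [PP [P about] [NP [Det a] [N proof]]]]]]]]
[S [NP [Pron everyone]] [VP [VP [V visited] [NP [NP [Det a] [N argument]] [PP [P about] [NP [Det a] [N spy]]]]] [Conj and] [VP [VP [VP [V told]] [PP [P about] [NP [Pron it]]]] [PP [P about] [NP [Det a] [N proof]]]]]]
The trees differ in how a recursive rule is bracketed over the same span.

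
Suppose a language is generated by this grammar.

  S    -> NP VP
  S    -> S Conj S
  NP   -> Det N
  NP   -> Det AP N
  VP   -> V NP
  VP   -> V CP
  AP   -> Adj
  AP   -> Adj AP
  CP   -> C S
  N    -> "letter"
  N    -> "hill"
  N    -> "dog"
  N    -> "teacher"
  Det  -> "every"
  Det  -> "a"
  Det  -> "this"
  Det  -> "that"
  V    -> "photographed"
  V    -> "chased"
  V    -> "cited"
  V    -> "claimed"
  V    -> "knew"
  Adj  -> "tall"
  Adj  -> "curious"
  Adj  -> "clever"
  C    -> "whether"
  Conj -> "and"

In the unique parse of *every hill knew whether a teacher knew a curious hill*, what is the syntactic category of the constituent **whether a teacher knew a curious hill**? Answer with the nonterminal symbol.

[S [NP [Det every] [N hill]] [VP [V knew] [CP [C whether] [S [NP [Det a] [N teacher]] [VP [V knew] [NP [Det a] [AP [Adj curious]] [N hill]]]]]]]
The span 'whether a teacher knew a curious hill' is the CP node built by CP → C S.

CP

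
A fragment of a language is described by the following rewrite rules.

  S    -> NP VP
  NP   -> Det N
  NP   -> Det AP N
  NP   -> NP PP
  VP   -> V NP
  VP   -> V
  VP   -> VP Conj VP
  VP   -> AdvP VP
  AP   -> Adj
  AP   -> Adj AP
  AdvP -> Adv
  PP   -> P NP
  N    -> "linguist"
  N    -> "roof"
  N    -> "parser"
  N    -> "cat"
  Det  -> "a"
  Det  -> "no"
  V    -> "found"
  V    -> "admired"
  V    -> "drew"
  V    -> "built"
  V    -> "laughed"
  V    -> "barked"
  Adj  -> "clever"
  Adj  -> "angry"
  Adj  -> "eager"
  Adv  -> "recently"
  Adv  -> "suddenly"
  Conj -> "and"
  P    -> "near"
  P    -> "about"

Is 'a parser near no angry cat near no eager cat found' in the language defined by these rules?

S
  NP
    NP
      Det: a
      N: parser
    PP
      P: near
      NP
        NP
          Det: no
          AP
            Adj: angry
          N: cat
        PP
          P: near
          NP
            Det: no
            AP
              Adj: eager
            N: cat
  VP
    V: found
Each bracket corresponds to one application of a listed rule, so the string is derivable from S.

Grammatical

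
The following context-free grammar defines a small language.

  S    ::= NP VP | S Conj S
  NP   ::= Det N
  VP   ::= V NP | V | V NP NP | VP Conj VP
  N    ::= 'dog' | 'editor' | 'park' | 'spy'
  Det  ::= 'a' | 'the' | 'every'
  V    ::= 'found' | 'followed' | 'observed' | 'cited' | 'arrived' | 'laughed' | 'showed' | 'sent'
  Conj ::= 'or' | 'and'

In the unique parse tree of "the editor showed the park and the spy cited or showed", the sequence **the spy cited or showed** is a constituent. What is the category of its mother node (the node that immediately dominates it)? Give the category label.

S

S
  S
    NP
      Det: the
      N: editor
    VP
      V: showed
      NP
        Det: the
        N: park
  Conj: and
  S
    NP
      Det: the
      N: spy
    VP
      VP
        V: cited
      Conj: or
      VP
        V: showed
The span 'the spy cited or showed' is the S node built by S → NP VP.
Its mother is the S built by S → S Conj S.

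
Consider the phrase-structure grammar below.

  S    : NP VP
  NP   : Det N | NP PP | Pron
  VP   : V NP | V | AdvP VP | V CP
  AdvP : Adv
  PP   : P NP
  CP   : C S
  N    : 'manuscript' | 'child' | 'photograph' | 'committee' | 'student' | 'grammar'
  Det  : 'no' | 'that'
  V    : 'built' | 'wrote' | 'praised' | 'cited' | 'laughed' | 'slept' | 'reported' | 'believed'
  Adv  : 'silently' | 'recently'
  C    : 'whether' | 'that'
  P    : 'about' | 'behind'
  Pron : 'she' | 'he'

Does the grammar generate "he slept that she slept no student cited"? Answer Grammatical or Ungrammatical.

For S → NP VP, the only prefix that parses as NP is 'he', but the remainder 'slept that she slept no student cited' is not a VP under these rules.

Ungrammatical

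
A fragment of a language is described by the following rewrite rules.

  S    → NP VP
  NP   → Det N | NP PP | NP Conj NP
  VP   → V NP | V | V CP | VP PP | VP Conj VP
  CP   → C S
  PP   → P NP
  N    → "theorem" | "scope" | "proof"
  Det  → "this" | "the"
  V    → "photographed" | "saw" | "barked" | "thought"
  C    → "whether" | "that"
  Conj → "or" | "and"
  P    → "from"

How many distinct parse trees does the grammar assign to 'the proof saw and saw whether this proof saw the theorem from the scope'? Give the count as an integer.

Two of the 4 distinct bracketings:
[S [NP [Det the] [N proof]] [VP [VP [VP [V saw]] [Conj and] [VP [V saw] [CP [C whether] [S [NP [Det this] [N proof]] [VP [V saw] [NP [Det the] [N theorem]]]]]]] [PP [P from] [NP [Det the] [N scope]]]]]
[S [NP [Det the] [N proof]] [VP [VP [V saw]] [Conj and] [VP [V saw] [CP [C whether] [S [NP [Det this] [N proof]] [VP [V saw] [NP [NP [Det the] [N theorem]] [PP [P from] [NP [Det the] [N scope]]]]]]]]]]
The difference turns on whether NP → NP PP is used at the relevant span, versus an alternative expansion of NP.

4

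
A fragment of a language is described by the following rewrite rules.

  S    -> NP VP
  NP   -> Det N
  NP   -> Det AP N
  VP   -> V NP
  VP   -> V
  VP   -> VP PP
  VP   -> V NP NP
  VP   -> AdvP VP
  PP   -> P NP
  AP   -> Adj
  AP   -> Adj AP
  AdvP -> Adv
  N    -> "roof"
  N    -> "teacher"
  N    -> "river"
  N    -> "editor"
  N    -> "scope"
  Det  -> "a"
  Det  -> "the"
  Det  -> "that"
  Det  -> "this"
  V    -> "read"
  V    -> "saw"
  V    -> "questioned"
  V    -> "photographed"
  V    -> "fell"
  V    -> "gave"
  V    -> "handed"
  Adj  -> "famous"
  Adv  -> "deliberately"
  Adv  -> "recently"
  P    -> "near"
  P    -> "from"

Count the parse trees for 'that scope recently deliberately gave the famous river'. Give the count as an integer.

1

[S [NP [Det that] [N scope]] [VP [AdvP [Adv recently]] [VP [AdvP [Adv deliberately]] [VP [V gave] [NP [Det the] [AP [Adj famous]] [N river]]]]]]
No rule offers an alternative attachment or grouping for any span, so this is the only derivation.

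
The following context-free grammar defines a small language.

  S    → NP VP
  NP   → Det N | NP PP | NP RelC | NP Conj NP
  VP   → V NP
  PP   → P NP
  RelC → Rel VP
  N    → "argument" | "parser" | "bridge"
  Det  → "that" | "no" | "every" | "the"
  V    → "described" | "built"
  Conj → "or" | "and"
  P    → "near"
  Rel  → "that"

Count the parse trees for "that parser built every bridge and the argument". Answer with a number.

1

[S [NP [Det that] [N parser]] [VP [V built] [NP [NP [Det every] [N bridge]] [Conj and] [NP [Det the] [N argument]]]]]
No rule offers an alternative attachment or grouping for any span, so this is the only derivation.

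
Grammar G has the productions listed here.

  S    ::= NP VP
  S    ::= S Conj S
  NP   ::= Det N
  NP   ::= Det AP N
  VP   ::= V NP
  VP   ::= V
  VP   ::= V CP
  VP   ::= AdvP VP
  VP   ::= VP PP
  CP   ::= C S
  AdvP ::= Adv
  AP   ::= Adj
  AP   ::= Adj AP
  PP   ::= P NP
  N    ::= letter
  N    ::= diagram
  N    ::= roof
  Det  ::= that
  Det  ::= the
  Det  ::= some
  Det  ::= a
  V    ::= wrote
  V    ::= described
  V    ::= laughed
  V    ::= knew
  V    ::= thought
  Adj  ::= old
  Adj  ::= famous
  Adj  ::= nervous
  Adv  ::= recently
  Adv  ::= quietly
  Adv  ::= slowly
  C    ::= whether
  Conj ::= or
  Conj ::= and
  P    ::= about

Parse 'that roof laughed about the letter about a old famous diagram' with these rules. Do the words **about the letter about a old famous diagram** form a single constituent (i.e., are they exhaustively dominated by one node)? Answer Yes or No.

No

[S [NP [Det that] [N roof]] [VP [VP [VP [V laughed]] [PP [P about] [NP [Det the] [N letter]]]] [PP [P about] [NP [Det a] [AP [Adj old] [AP [Adj famous]]] [N diagram]]]]]
The smallest constituent containing 'about the letter about a old famous diagram' is the VP spanning 'laughed about the letter about a old famous diagram'; no single node in the tree dominates exactly the given words.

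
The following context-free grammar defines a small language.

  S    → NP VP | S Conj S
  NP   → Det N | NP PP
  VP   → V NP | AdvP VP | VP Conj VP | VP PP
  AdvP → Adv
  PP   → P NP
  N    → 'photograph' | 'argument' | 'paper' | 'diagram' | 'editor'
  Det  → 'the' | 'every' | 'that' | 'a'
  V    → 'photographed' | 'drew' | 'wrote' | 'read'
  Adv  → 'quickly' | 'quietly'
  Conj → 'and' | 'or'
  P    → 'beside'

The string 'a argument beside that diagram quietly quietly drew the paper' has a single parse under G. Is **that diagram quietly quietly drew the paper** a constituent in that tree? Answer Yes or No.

No

[S [NP [NP [Det a] [N argument]] [PP [P beside] [NP [Det that] [N diagram]]]] [VP [AdvP [Adv quietly]] [VP [AdvP [Adv quietly]] [VP [V drew] [NP [Det the] [N paper]]]]]]
The smallest constituent containing 'that diagram quietly quietly drew the paper' is the S spanning 'a argument beside that diagram quietly quietly drew the paper'; no single node in the tree dominates exactly the given words.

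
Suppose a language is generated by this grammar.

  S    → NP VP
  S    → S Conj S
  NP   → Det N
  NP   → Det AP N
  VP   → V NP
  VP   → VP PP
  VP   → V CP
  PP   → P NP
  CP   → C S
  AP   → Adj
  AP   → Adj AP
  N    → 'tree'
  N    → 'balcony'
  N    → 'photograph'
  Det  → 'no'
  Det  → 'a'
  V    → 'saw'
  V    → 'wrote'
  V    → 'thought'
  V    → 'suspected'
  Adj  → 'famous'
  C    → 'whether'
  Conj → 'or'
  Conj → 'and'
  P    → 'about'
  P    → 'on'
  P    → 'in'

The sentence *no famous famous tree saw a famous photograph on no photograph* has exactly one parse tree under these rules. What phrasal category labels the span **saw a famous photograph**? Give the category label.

VP

S
  NP
    Det: no
    AP
      Adj: famous
      AP
        Adj: famous
    N: tree
  VP
    VP
      V: saw
      NP
        Det: a
        AP
          Adj: famous
        N: photograph
    PP
      P: on
      NP
        Det: no
        N: photograph
The span 'saw a famous photograph' is the VP node built by VP → V NP.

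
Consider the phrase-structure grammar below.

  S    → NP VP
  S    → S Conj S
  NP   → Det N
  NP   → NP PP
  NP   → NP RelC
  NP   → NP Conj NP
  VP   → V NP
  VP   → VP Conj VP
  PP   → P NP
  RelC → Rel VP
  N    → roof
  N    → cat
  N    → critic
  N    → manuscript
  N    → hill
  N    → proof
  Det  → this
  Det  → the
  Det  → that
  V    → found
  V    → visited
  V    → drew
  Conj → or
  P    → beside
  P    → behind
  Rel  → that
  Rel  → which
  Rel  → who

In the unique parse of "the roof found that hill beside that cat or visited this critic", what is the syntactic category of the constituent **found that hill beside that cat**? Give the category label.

S
  NP
    Det: the
    N: roof
  VP
    VP
      V: found
      NP
        NP
          Det: that
          N: hill
        PP
          P: beside
          NP
            Det: that
            N: cat
    Conj: or
    VP
      V: visited
      NP
        Det: this
        N: critic
The span 'found that hill beside that cat' is the VP node built by VP → V NP.

VP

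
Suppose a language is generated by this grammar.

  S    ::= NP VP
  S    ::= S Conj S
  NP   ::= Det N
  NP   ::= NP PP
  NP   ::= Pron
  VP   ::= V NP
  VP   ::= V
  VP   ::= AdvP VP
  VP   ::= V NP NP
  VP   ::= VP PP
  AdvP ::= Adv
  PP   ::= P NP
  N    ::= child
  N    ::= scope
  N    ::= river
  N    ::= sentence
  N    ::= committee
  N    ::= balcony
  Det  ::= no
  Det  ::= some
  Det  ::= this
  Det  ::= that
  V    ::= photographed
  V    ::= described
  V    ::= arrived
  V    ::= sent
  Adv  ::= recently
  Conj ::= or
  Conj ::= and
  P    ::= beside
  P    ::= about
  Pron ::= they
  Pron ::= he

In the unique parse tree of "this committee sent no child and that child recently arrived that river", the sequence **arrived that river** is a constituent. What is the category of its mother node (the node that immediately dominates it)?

VP

[S [S [NP [Det this] [N committee]] [VP [V sent] [NP [Det no] [N child]]]] [Conj and] [S [NP [Det that] [N child]] [VP [AdvP [Adv recently]] [VP [V arrived] [NP [Det that] [N river]]]]]]
The span 'arrived that river' is the VP node built by VP → V NP.
Its mother is the VP built by VP → AdvP VP.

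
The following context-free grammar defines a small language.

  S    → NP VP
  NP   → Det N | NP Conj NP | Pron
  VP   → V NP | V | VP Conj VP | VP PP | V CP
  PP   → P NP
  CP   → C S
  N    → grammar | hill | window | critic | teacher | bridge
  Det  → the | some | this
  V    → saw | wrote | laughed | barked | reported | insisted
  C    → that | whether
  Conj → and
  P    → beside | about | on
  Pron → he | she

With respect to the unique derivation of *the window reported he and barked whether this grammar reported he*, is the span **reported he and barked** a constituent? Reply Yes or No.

No

[S [NP [Det the] [N window]] [VP [VP [V reported] [NP [Pron he]]] [Conj and] [VP [V barked] [CP [C whether] [S [NP [Det this] [N grammar]] [VP [V reported] [NP [Pron he]]]]]]]]
The smallest constituent containing 'reported he and barked' is the VP spanning 'reported he and barked whether this grammar reported he'; no single node in the tree dominates exactly the given words.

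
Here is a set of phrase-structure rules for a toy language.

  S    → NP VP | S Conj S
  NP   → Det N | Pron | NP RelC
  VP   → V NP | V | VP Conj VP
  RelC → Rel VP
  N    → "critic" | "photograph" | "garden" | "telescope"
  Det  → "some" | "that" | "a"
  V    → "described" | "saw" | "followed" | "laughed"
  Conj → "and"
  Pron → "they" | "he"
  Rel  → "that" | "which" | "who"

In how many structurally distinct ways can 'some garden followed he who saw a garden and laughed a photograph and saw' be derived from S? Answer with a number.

Two of the 5 distinct bracketings:
[S [NP [Det some] [N garden]] [VP [V followed] [NP [NP [Pron he]] [RelC [Rel who] [VP [VP [V saw] [NP [Det a] [N garden]]] [Conj and] [VP [VP [V laughed] [NP [Det a] [N photograph]]] [Conj and] [VP [V saw]]]]]]]]
[S [NP [Det some] [N garden]] [VP [V followed] [NP [NP [Pron he]] [RelC [Rel who] [VP [VP [VP [V saw] [NP [Det a] [N garden]]] [Conj and] [VP [V laughed] [NP [Det a] [N photograph]]]] [Conj and] [VP [V saw]]]]]]]
The trees differ in how a recursive rule is bracketed over the same span.

5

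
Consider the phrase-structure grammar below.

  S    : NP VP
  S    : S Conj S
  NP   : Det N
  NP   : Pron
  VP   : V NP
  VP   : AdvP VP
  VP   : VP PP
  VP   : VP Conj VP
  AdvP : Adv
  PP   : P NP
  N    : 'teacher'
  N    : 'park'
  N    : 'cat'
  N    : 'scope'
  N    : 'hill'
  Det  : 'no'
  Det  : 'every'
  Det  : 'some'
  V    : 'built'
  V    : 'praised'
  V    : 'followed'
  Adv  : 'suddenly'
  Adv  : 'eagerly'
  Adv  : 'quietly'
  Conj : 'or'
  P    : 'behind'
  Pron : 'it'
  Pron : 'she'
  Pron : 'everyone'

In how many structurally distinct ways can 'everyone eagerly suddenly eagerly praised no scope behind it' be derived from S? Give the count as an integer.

Two of the 4 distinct bracketings:
[S [NP [Pron everyone]] [VP [AdvP [Adv eagerly]] [VP [AdvP [Adv suddenly]] [VP [AdvP [Adv eagerly]] [VP [VP [V praised] [NP [Det no] [N scope]]] [PP [P behind] [NP [Pron it]]]]]]]]
[S [NP [Pron everyone]] [VP [AdvP [Adv eagerly]] [VP [AdvP [Adv suddenly]] [VP [VP [AdvP [Adv eagerly]] [VP [V praised] [NP [Det no] [N scope]]]] [PP [P behind] [NP [Pron it]]]]]]]
The trees differ in how a recursive rule is bracketed over the same span.

4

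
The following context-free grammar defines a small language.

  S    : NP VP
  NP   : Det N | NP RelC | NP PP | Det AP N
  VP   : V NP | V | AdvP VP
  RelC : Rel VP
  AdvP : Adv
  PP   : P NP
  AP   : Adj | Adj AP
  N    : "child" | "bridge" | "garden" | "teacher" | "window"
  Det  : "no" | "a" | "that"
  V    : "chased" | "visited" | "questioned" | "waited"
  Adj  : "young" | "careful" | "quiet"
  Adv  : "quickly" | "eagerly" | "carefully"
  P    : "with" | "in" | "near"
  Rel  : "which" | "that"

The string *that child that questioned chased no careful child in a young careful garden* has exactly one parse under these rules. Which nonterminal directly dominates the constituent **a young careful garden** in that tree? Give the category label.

[S [NP [NP [Det that] [N child]] [RelC [Rel that] [VP [V questioned]]]] [VP [V chased] [NP [NP [Det no] [AP [Adj careful]] [N child]] [PP [P in] [NP [Det a] [AP [Adj young] [AP [Adj careful]]] [N garden]]]]]]
The span 'a young careful garden' is the NP node built by NP → Det AP N.
Its mother is the PP built by PP → P NP.

PP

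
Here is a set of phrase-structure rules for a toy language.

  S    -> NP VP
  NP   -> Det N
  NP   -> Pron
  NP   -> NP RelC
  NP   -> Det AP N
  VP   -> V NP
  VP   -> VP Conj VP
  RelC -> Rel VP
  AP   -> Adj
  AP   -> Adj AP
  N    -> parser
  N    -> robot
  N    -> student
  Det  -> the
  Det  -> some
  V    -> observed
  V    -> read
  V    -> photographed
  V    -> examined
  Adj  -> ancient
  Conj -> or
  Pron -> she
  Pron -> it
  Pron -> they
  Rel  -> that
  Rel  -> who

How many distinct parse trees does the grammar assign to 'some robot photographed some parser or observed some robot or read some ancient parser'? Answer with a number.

The two bracketings:
[S [NP [Det some] [N robot]] [VP [VP [V photographed] [NP [Det some] [N parser]]] [Conj or] [VP [VP [V observed] [NP [Det some] [N robot]]] [Conj or] [VP [V read] [NP [Det some] [AP [Adj ancient]] [N parser]]]]]]
[S [NP [Det some] [N robot]] [VP [VP [VP [V photographed] [NP [Det some] [N parser]]] [Conj or] [VP [V observed] [NP [Det some] [N robot]]]] [Conj or] [VP [V read] [NP [Det some] [AP [Adj ancient]] [N parser]]]]]
The trees differ in how a recursive rule is bracketed over the same span.

2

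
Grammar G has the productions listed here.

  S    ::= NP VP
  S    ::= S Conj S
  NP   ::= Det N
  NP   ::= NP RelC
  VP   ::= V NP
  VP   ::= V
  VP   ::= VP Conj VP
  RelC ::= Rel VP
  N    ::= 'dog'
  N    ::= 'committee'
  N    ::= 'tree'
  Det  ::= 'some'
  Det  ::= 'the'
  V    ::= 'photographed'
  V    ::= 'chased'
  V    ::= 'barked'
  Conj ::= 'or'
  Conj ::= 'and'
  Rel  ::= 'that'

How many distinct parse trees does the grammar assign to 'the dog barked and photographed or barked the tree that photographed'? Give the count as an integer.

2

The two bracketings:
[S [NP [Det the] [N dog]] [VP [VP [V barked]] [Conj and] [VP [VP [V photographed]] [Conj or] [VP [V barked] [NP [NP [Det the] [N tree]] [RelC [Rel that] [VP [V photographed]]]]]]]]
[S [NP [Det the] [N dog]] [VP [VP [VP [V barked]] [Conj and] [VP [V photographed]]] [Conj or] [VP [V barked] [NP [NP [Det the] [N tree]] [RelC [Rel that] [VP [V photographed]]]]]]]
The trees differ in how a recursive rule is bracketed over the same span.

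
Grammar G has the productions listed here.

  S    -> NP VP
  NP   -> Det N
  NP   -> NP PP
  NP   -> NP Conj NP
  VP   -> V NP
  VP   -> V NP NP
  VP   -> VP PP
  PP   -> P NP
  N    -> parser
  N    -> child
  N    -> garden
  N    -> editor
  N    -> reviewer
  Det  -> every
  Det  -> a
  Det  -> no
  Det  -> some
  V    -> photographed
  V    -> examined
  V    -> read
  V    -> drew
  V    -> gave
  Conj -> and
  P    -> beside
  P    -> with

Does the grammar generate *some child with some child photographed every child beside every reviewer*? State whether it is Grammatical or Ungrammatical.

S
  NP
    NP
      Det: some
      N: child
    PP
      P: with
      NP
        Det: some
        N: child
  VP
    V: photographed
    NP
      NP
        Det: every
        N: child
      PP
        P: beside
        NP
          Det: every
          N: reviewer
The bracketing above is licensed at every node by one of the given productions, with S at the root.

Grammatical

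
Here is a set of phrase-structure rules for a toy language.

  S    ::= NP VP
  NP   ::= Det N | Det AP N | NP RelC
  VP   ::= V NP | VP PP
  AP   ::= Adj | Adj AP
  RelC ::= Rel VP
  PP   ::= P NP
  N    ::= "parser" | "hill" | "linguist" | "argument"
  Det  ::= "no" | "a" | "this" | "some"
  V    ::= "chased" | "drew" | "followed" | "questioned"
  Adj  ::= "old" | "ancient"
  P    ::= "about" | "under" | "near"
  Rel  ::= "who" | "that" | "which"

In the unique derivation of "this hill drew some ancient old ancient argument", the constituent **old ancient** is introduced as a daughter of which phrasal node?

AP

S
  NP
    Det: this
    N: hill
  VP
    V: drew
    NP
      Det: some
      AP
        Adj: ancient
        AP
          Adj: old
          AP
            Adj: ancient
      N: argument
The span 'old ancient' is the AP node built by AP → Adj AP.
Its mother is the AP built by AP → Adj AP.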